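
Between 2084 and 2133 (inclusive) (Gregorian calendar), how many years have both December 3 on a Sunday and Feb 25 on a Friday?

2

Check each year's weekday for December 3 and Feb 25:
  2084: Sun/Fri ✓  2085: Mon/Sun  2086: Tue/Mon  2087: Wed/Tue  2088: Fri/Wed  2089: Sat/Fri  2090: Sun/Sat  2091: Mon/Sun  2092: Wed/Mon  2093: Thu/Wed  2094: Fri/Thu  2095: Sat/Fri  2096: Mon/Sat  2097: Tue/Mon  …(22 more)…  2120: Tue/Sun  2121: Wed/Tue  2122: Thu/Wed  2123: Fri/Thu  2124: Sun/Fri ✓  2125: Mon/Sun  2126: Tue/Mon  2127: Wed/Tue  2128: Fri/Wed  2129: Sat/Fri  2130: Sun/Sat  2131: Mon/Sun  2132: Wed/Mon  2133: Thu/Wed
Both conditions hold in: 2084, 2124 — 2.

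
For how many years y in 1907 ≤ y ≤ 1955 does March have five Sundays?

21

March has 31 days; it has five Sundays when Sunday falls among the first (month-length − 28) days — i.e. when March 1 is one of Sunday/Saturday/Friday.
March 1 by year: 1907:Fri✓ 1908:Sun✓ 1909:Mon 1910:Tue 1911:Wed 1912:Fri✓ 1913:Sat✓ 1914:Sun✓ 1915:Mon 1916:Wed 1917:Thu 1918:Fri✓ 1919:Sat✓ 1920:Mon 1921:Tue …(19 more)… 1941:Sat✓ 1942:Sun✓ 1943:Mon 1944:Wed 1945:Thu 1946:Fri✓ 1947:Sat✓ 1948:Mon 1949:Tue 1950:Wed 1951:Thu 1952:Sat✓ 1953:Sun✓ 1954:Mon 1955:Tue
Years with five Sundays: 1907, 1908, 1912, 1913, 1914, 1918, 1919, 1924, 1925, 1929, 1930, 1931, 1935, 1936, 1940, 1941, 1942, 1946, 1947, 1952, 1953 → 21.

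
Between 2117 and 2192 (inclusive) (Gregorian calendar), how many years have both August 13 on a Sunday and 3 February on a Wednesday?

Check each year's weekday for August 13 and 3 February:
  2117: Fri/Wed  2118: Sat/Thu  2119: Sun/Fri  2120: Tue/Sat  2121: Wed/Mon  2122: Thu/Tue  2123: Fri/Wed  2124: Sun/Thu  2125: Mon/Sat  2126: Tue/Sun  2127: Wed/Mon  2128: Fri/Tue  2129: Sat/Thu  2130: Sun/Fri  …(48 more)…  2179: Fri/Wed  2180: Sun/Thu  2181: Mon/Sat  2182: Tue/Sun  2183: Wed/Mon  2184: Fri/Tue  2185: Sat/Thu  2186: Sun/Fri  2187: Mon/Sat  2188: Wed/Sun  2189: Thu/Tue  2190: Fri/Wed  2191: Sat/Thu  2192: Mon/Fri
Both conditions hold in: no year — 0.

0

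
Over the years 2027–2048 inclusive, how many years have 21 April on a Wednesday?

Track 21 April's weekday year by year (advancing +1, or +2 across a Feb 29):
  2027: Wed ✓  2028: Fri (+2)  2029: Sat (+1)  2030: Sun (+1)  2031: Mon (+1)
  2032: Wed (+2) ✓  2033: Thu (+1)  2034: Fri (+1)  2035: Sat (+1)  2036: Mon (+2)
  2037: Tue (+1)  2038: Wed (+1) ✓  2039: Thu (+1)  2040: Sat (+2)  2041: Sun (+1)
  2042: Mon (+1)  2043: Tue (+1)  2044: Thu (+2)  2045: Fri (+1)  2046: Sat (+1)
  2047: Sun (+1)  2048: Tue (+2)
Wednesday years: 2027, 2032, 2038 — 3 in total.

3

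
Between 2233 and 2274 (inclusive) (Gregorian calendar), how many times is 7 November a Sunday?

Track 7 November's weekday year by year (advancing +1, or +2 across a Feb 29):
  2233: Thu  2234: Fri (+1)  2235: Sat (+1)  2236: Mon (+2)  2237: Tue (+1)
  2238: Wed (+1)  2239: Thu (+1)  2240: Sat (+2)  2241: Sun (+1) ✓  2242: Mon (+1)
  2243: Tue (+1)  2244: Thu (+2)  2245: Fri (+1)  2246: Sat (+1)  … (14 more years) …
  2261: Thu (+1)  2262: Fri (+1)  2263: Sat (+1)  2264: Mon (+2)  2265: Tue (+1)
  2266: Wed (+1)  2267: Thu (+1)  2268: Sat (+2)  2269: Sun (+1) ✓  2270: Mon (+1)
  2271: Tue (+1)  2272: Thu (+2)  2273: Fri (+1)  2274: Sat (+1)
Sunday years: 2241, 2247, 2252, 2258, 2269 — 5 in total.

5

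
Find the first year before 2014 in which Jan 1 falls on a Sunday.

Jan 1 advances by 2 weekdays after a leap year and by 1 after a common year.
2014: Jan 1 is Wednesday.
2013: Tuesday
2012: Sunday (leap)
2012 begins on a Sunday

2012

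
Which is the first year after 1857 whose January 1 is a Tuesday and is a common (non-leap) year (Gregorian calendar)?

1861

Jan 1 advances by 2 weekdays after a leap year and by 1 after a common year.
1857: Jan 1 is Thursday.
1858: Friday
1859: Saturday
1860: Sunday (leap)
1861: Tuesday
1861 begins on a Tuesday and is a common year.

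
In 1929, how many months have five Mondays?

A month of length L has five Mondays iff its first Monday is on day ≤ L−28 (so day 1–3 in a 31-day month, 1–2 in a 30-day month, day 1 in a leap February).
Checking each month of 1929: Jan starts Tue (31d); Feb starts Fri (28d); Mar starts Fri (31d); Apr starts Mon (30d) ✓; May starts Wed (31d); Jun starts Sat (30d); Jul starts Mon (31d) ✓; Aug starts Thu (31d); Sep starts Sun (30d) ✓; Oct starts Tue (31d); Nov starts Fri (30d); Dec starts Sun (31d) ✓.
Five-Monday months: April, July, September, December → 4.

4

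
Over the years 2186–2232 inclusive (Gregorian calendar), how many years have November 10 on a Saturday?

Track November 10's weekday year by year (advancing +1, or +2 across a Feb 29):
  2186: Fri  2187: Sat (+1) ✓  2188: Mon (+2)  2189: Tue (+1)  2190: Wed (+1)
  2191: Thu (+1)  2192: Sat (+2) ✓  2193: Sun (+1)  2194: Mon (+1)  2195: Tue (+1)
  2196: Thu (+2)  2197: Fri (+1)  2198: Sat (+1) ✓  2199: Sun (+1)  … (19 more years) …
  2219: Wed (+1)  2220: Fri (+2)  2221: Sat (+1) ✓  2222: Sun (+1)  2223: Mon (+1)
  2224: Wed (+2)  2225: Thu (+1)  2226: Fri (+1)  2227: Sat (+1) ✓  2228: Mon (+2)
  2229: Tue (+1)  2230: Wed (+1)  2231: Thu (+1)  2232: Sat (+2) ✓
Saturday years: 2187, 2192, 2198, 2204, 2210, 2221, 2227, 2232 — 8 in total.

8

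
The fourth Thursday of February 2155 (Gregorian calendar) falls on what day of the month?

27

February 1, 2155 is a Saturday, so the first Thursday is the 6th.
The fourth Thursday is 6 + 21 = 27.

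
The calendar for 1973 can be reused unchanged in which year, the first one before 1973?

1962

Two years share a calendar iff Jan 1 falls on the same weekday and both are leap or both are common. 1973: Jan 1 is Monday, common year.
1972: Jan 1 Saturday, leap
1971: Jan 1 Friday, common
1970: Jan 1 Thursday, common
1969: Jan 1 Wednesday, common
1968: Jan 1 Monday, leap
1967: Jan 1 Sunday, common
1966: Jan 1 Saturday, common
1965: Jan 1 Friday, common
1964: Jan 1 Wednesday, leap
1963: Jan 1 Tuesday, common
1962: Jan 1 Monday, common
1962 matches on both conditions.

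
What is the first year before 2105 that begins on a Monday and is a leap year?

Jan 1 advances by 2 weekdays after a leap year and by 1 after a common year.
2105: Jan 1 is Thursday.
2104: Tuesday (leap)
2103: Monday
2102: Sunday
2101: Saturday
2100: Friday
2099: Thursday
2098: Wednesday
2097: Tuesday
2096: Sunday (leap)
2095: Saturday
2094: Friday
2093: Thursday
2092: Tuesday (leap)
2091: Monday
2090: Sunday
2089: Saturday
2088: Thursday (leap)
2087: Wednesday
2086: Tuesday
2085: Monday
2084: Saturday (leap)
2083: Friday
2082: Thursday
2081: Wednesday
2080: Monday (leap)
2080 begins on a Monday and is a leap year.

2080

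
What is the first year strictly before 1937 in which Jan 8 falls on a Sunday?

From one year to the next, a fixed date's weekday advances by 1, or by 2 when a Feb 29 lies between the two dates.
1937: January 8 is Friday.
1936: Wednesday (−2)
1935: Tuesday (−1)
1934: Monday (−1)
1933: Sunday (−1)
Jan 8 falls on a Sunday in 1933.

1933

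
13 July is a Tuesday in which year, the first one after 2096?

From one year to the next, a fixed date's weekday advances by 1, or by 2 when a Feb 29 lies between the two dates.
2096: July 13 is Friday.
2097: Saturday (+1)
2098: Sunday (+1)
2099: Monday (+1)
2100: Tuesday (+1)
13 July falls on a Tuesday in 2100.

2100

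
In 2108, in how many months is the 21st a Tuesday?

2

Check the 21st of each month of 2108: Jan 21: Sat, Feb 21: Tue, Mar 21: Wed, Apr 21: Sat, May 21: Mon, Jun 21: Thu, Jul 21: Sat, Aug 21: Tue, Sep 21: Fri, Oct 21: Sun, Nov 21: Wed, Dec 21: Fri.
Tuesday occurs in February, August — 2 months.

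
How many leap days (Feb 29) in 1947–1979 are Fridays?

Leap years in 1947–1979: 8 of them.
Feb 29 weekday advances by 5 (mod 7) from one leap year to the next four years later (or differs when a century non-leap intervenes).
Leap-day weekdays: 1948:Sun 1952:Fri✓ 1956:Wed 1960:Mon 1964:Sat 1968:Thu 1972:Tue 1976:Sun
Friday: 1952 → 1.

1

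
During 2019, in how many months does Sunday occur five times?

4

A month of length L has five Sundays iff its first Sunday is on day ≤ L−28 (so day 1–3 in a 31-day month, 1–2 in a 30-day month, day 1 in a leap February).
Checking each month of 2019: Jan starts Tue (31d); Feb starts Fri (28d); Mar starts Fri (31d) ✓; Apr starts Mon (30d); May starts Wed (31d); Jun starts Sat (30d) ✓; Jul starts Mon (31d); Aug starts Thu (31d); Sep starts Sun (30d) ✓; Oct starts Tue (31d); Nov starts Fri (30d); Dec starts Sun (31d) ✓.
Five-Sunday months: March, June, September, December → 4.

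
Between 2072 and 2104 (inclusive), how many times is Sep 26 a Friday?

Track Sep 26's weekday year by year (advancing +1, or +2 across a Feb 29):
  2072: Mon  2073: Tue (+1)  2074: Wed (+1)  2075: Thu (+1)  2076: Sat (+2)
  2077: Sun (+1)  2078: Mon (+1)  2079: Tue (+1)  2080: Thu (+2)  2081: Fri (+1) ✓
  2082: Sat (+1)  2083: Sun (+1)  2084: Tue (+2)  2085: Wed (+1)  … (5 more years) …
  2091: Wed (+1)  2092: Fri (+2) ✓  2093: Sat (+1)  2094: Sun (+1)  2095: Mon (+1)
  2096: Wed (+2)  2097: Thu (+1)  2098: Fri (+1) ✓  2099: Sat (+1)  2100: Sun (+1)
  2101: Mon (+1)  2102: Tue (+1)  2103: Wed (+1)  2104: Fri (+2) ✓
Friday years: 2081, 2087, 2092, 2098, 2104 — 5 in total.

5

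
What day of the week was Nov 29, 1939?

Wednesday

January 1, 1939 is a Sunday.
November 29 is day 333 of the year, i.e. 332 days after Jan 1.
332 mod 7 = 3, so advance 3 weekdays from Sunday: Wednesday.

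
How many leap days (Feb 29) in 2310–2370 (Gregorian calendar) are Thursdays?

3

Leap years in 2310–2370: 15 of them.
Feb 29 weekday advances by 5 (mod 7) from one leap year to the next four years later (or differs when a century non-leap intervenes).
Leap-day weekdays: 2312:Thu✓ 2316:Tue 2320:Sun 2324:Fri 2328:Wed 2332:Mon 2336:Sat 2340:Thu✓ 2344:Tue 2348:Sun 2352:Fri 2356:Wed 2360:Mon 2364:Sat 2368:Thu✓
Thursday: 2312, 2340, 2368 → 3.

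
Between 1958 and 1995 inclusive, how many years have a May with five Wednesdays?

May has 31 days; it has five Wednesdays when Wednesday falls among the first (month-length − 28) days — i.e. when May 1 is one of Wednesday/Tuesday/Monday.
May 1 by year: 1958:Thu 1959:Fri 1960:Sun 1961:Mon✓ 1962:Tue✓ 1963:Wed✓ 1964:Fri 1965:Sat 1966:Sun 1967:Mon✓ 1968:Wed✓ 1969:Thu 1970:Fri 1971:Sat 1972:Mon✓ …(8 more)… 1981:Fri 1982:Sat 1983:Sun 1984:Tue✓ 1985:Wed✓ 1986:Thu 1987:Fri 1988:Sun 1989:Mon✓ 1990:Tue✓ 1991:Wed✓ 1992:Fri 1993:Sat 1994:Sun 1995:Mon✓
Years with five Wednesdays: 1961, 1962, 1963, 1967, 1968, 1972, 1973, 1974, 1978, 1979, 1984, 1985, 1989, 1990, 1991, 1995 → 16.

16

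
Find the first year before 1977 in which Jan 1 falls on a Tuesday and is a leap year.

Jan 1 advances by 2 weekdays after a leap year and by 1 after a common year.
1977: Jan 1 is Saturday.
1976: Thursday (leap)
1975: Wednesday
1974: Tuesday
1973: Monday
1972: Saturday (leap)
1971: Friday
1970: Thursday
1969: Wednesday
1968: Monday (leap)
1967: Sunday
1966: Saturday
1965: Friday
1964: Wednesday (leap)
1963: Tuesday
1962: Monday
1961: Sunday
1960: Friday (leap)
1959: Thursday
1958: Wednesday
1957: Tuesday
1956: Sunday (leap)
1955: Saturday
1954: Friday
1953: Thursday
1952: Tuesday (leap)
1952 begins on a Tuesday and is a leap year.

1952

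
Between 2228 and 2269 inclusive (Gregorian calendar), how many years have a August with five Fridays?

August has 31 days; it has five Fridays when Friday falls among the first (month-length − 28) days — i.e. when August 1 is one of Friday/Thursday/Wednesday.
August 1 by year: 2228:Fri✓ 2229:Sat 2230:Sun 2231:Mon 2232:Wed✓ 2233:Thu✓ 2234:Fri✓ 2235:Sat 2236:Mon 2237:Tue 2238:Wed✓ 2239:Thu✓ 2240:Sat 2241:Sun 2242:Mon …(12 more)… 2255:Wed✓ 2256:Fri✓ 2257:Sat 2258:Sun 2259:Mon 2260:Wed✓ 2261:Thu✓ 2262:Fri✓ 2263:Sat 2264:Mon 2265:Tue 2266:Wed✓ 2267:Thu✓ 2268:Sat 2269:Sun
Years with five Fridays: 2228, 2232, 2233, 2234, 2238, 2239, 2244, 2245, 2249, 2250, 2251, 2255, 2256, 2260, 2261, 2262, 2266, 2267 → 18.

18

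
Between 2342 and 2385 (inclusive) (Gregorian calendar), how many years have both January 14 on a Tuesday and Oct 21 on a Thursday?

Check each year's weekday for January 14 and Oct 21:
  2342: Wed/Wed  2343: Thu/Thu  2344: Fri/Sat  2345: Sun/Sun  2346: Mon/Mon  2347: Tue/Tue  2348: Wed/Thu  2349: Fri/Fri  2350: Sat/Sat  2351: Sun/Sun  2352: Mon/Tue  2353: Wed/Wed  2354: Thu/Thu  2355: Fri/Fri  …(16 more)…  2372: Fri/Sat  2373: Sun/Sun  2374: Mon/Mon  2375: Tue/Tue  2376: Wed/Thu  2377: Fri/Fri  2378: Sat/Sat  2379: Sun/Sun  2380: Mon/Tue  2381: Wed/Wed  2382: Thu/Thu  2383: Fri/Fri  2384: Sat/Sun  2385: Mon/Mon
Both conditions hold in: no year — 0.

0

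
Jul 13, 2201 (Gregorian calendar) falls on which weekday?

January 1, 2201 is a Thursday.
July 13 is day 194 of the year, i.e. 193 days after Jan 1.
193 mod 7 = 4, so advance 4 weekdays from Thursday: Monday.

Monday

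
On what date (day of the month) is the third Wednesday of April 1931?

15

April 1, 1931 is a Wednesday, so the first Wednesday is the 1st.
The third Wednesday is 1 + 14 = 15.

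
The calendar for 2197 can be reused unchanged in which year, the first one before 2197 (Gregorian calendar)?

Two years share a calendar iff Jan 1 falls on the same weekday and both are leap or both are common. 2197: Jan 1 is Sunday, common year.
2196: Jan 1 Friday, leap
2195: Jan 1 Thursday, common
2194: Jan 1 Wednesday, common
2193: Jan 1 Tuesday, common
2192: Jan 1 Sunday, leap
2191: Jan 1 Saturday, common
2190: Jan 1 Friday, common
2189: Jan 1 Thursday, common
2188: Jan 1 Tuesday, leap
2187: Jan 1 Monday, common
2186: Jan 1 Sunday, common
2186 matches on both conditions.

2186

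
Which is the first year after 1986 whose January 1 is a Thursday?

Jan 1 advances by 2 weekdays after a leap year and by 1 after a common year.
1986: Jan 1 is Wednesday.
1987: Thursday
1987 begins on a Thursday

1987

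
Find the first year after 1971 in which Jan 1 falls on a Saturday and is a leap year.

Jan 1 advances by 2 weekdays after a leap year and by 1 after a common year.
1971: Jan 1 is Friday.
1972: Saturday (leap)
1972 begins on a Saturday and is a leap year.

1972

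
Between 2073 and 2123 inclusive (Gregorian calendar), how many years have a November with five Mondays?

November has 30 days; it has five Mondays when Monday falls among the first (month-length − 28) days — i.e. when November 1 is one of Monday/Sunday.
November 1 by year: 2073:Wed 2074:Thu 2075:Fri 2076:Sun✓ 2077:Mon✓ 2078:Tue 2079:Wed 2080:Fri 2081:Sat 2082:Sun✓ 2083:Mon✓ 2084:Wed 2085:Thu 2086:Fri 2087:Sat …(21 more)… 2109:Fri 2110:Sat 2111:Sun✓ 2112:Tue 2113:Wed 2114:Thu 2115:Fri 2116:Sun✓ 2117:Mon✓ 2118:Tue 2119:Wed 2120:Fri 2121:Sat 2122:Sun✓ 2123:Mon✓
Years with five Mondays: 2076, 2077, 2082, 2083, 2088, 2093, 2094, 2099, 2100, 2105, 2106, 2111, 2116, 2117, 2122, 2123 → 16.

16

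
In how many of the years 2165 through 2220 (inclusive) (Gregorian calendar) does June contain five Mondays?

17

June has 30 days; it has five Mondays when Monday falls among the first (month-length − 28) days — i.e. when June 1 is one of Monday/Sunday.
June 1 by year: 2165:Sat 2166:Sun✓ 2167:Mon✓ 2168:Wed 2169:Thu 2170:Fri 2171:Sat 2172:Mon✓ 2173:Tue 2174:Wed 2175:Thu 2176:Sat 2177:Sun✓ 2178:Mon✓ 2179:Tue …(26 more)… 2206:Sun✓ 2207:Mon✓ 2208:Wed 2209:Thu 2210:Fri 2211:Sat 2212:Mon✓ 2213:Tue 2214:Wed 2215:Thu 2216:Sat 2217:Sun✓ 2218:Mon✓ 2219:Tue 2220:Thu
Years with five Mondays: 2166, 2167, 2172, 2177, 2178, 2183, 2188, 2189, 2194, 2195, 2200, 2201, 2206, 2207, 2212, 2217, 2218 → 17.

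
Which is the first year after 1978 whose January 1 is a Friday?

Jan 1 advances by 2 weekdays after a leap year and by 1 after a common year.
1978: Jan 1 is Sunday.
1979: Monday
1980: Tuesday (leap)
1981: Thursday
1982: Friday
1982 begins on a Friday

1982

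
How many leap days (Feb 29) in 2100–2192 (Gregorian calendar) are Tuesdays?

Leap years in 2100–2192: 23 of them.
Feb 29 weekday advances by 5 (mod 7) from one leap year to the next four years later (or differs when a century non-leap intervenes).
Leap-day weekdays: 2104:Fri 2108:Wed 2112:Mon 2116:Sat 2120:Thu 2124:Tue✓ 2128:Sun 2132:Fri 2136:Wed 2140:Mon 2144:Sat 2148:Thu 2152:Tue✓ 2156:Sun 2160:Fri 2164:Wed 2168:Mon 2172:Sat 2176:Thu 2180:Tue✓ 2184:Sun 2188:Fri 2192:Wed
Tuesday: 2124, 2152, 2180 → 3.

3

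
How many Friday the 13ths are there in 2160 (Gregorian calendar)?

1

Check the 13th of each month of 2160: Jan 13: Sun, Feb 13: Wed, Mar 13: Thu, Apr 13: Sun, May 13: Tue, Jun 13: Fri, Jul 13: Sun, Aug 13: Wed, Sep 13: Sat, Oct 13: Mon, Nov 13: Thu, Dec 13: Sat.
Friday occurs in June — 1 month.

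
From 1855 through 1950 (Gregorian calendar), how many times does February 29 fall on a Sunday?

3

Leap years in 1855–1950: 23 of them.
Feb 29 weekday advances by 5 (mod 7) from one leap year to the next four years later (or differs when a century non-leap intervenes).
Leap-day weekdays: 1856:Fri 1860:Wed 1864:Mon 1868:Sat 1872:Thu 1876:Tue 1880:Sun✓ 1884:Fri 1888:Wed 1892:Mon 1896:Sat 1904:Mon 1908:Sat 1912:Thu 1916:Tue 1920:Sun✓ 1924:Fri 1928:Wed 1932:Mon 1936:Sat 1940:Thu 1944:Tue 1948:Sun✓
Sunday: 1880, 1920, 1948 → 3.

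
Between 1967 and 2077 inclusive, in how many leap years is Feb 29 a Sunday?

4

Leap years in 1967–2077: 28 of them.
Feb 29 weekday advances by 5 (mod 7) from one leap year to the next four years later (or differs when a century non-leap intervenes).
Leap-day weekdays: 1968:Thu 1972:Tue 1976:Sun✓ 1980:Fri 1984:Wed 1988:Mon 1992:Sat 1996:Thu 2000:Tue 2004:Sun✓ 2008:Fri 2012:Wed 2016:Mon 2020:Sat 2024:Thu 2028:Tue 2032:Sun✓ 2036:Fri 2040:Wed 2044:Mon 2048:Sat 2052:Thu 2056:Tue 2060:Sun✓ 2064:Fri 2068:Wed 2072:Mon 2076:Sat
Sunday: 1976, 2004, 2032, 2060 → 4.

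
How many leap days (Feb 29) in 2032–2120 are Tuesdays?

Leap years in 2032–2120: 22 of them.
Feb 29 weekday advances by 5 (mod 7) from one leap year to the next four years later (or differs when a century non-leap intervenes).
Leap-day weekdays: 2032:Sun 2036:Fri 2040:Wed 2044:Mon 2048:Sat 2052:Thu 2056:Tue✓ 2060:Sun 2064:Fri 2068:Wed 2072:Mon 2076:Sat 2080:Thu 2084:Tue✓ 2088:Sun 2092:Fri 2096:Wed 2104:Fri 2108:Wed 2112:Mon 2116:Sat 2120:Thu
Tuesday: 2056, 2084 → 2.

2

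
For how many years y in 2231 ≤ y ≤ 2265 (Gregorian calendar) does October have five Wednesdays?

October has 31 days; it has five Wednesdays when Wednesday falls among the first (month-length − 28) days — i.e. when October 1 is one of Wednesday/Tuesday/Monday.
October 1 by year: 2231:Sat 2232:Mon✓ 2233:Tue✓ 2234:Wed✓ 2235:Thu 2236:Sat 2237:Sun 2238:Mon✓ 2239:Tue✓ 2240:Thu 2241:Fri 2242:Sat 2243:Sun 2244:Tue✓ 2245:Wed✓ …(5 more)… 2251:Wed✓ 2252:Fri 2253:Sat 2254:Sun 2255:Mon✓ 2256:Wed✓ 2257:Thu 2258:Fri 2259:Sat 2260:Mon✓ 2261:Tue✓ 2262:Wed✓ 2263:Thu 2264:Sat 2265:Sun
Years with five Wednesdays: 2232, 2233, 2234, 2238, 2239, 2244, 2245, 2249, 2250, 2251, 2255, 2256, 2260, 2261, 2262 → 15.

15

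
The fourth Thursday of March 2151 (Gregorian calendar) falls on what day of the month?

March 1, 2151 is a Monday, so the first Thursday is the 4th.
The fourth Thursday is 4 + 21 = 25.

25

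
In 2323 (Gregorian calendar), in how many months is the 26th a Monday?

3

Check the 26th of each month of 2323: Jan 26: Fri, Feb 26: Mon, Mar 26: Mon, Apr 26: Thu, May 26: Sat, Jun 26: Tue, Jul 26: Thu, Aug 26: Sun, Sep 26: Wed, Oct 26: Fri, Nov 26: Mon, Dec 26: Wed.
Monday occurs in February, March, November — 3 months.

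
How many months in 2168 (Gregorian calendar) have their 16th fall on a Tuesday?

2

Check the 16th of each month of 2168: Jan 16: Sat, Feb 16: Tue, Mar 16: Wed, Apr 16: Sat, May 16: Mon, Jun 16: Thu, Jul 16: Sat, Aug 16: Tue, Sep 16: Fri, Oct 16: Sun, Nov 16: Wed, Dec 16: Fri.
Tuesday occurs in February, August — 2 months.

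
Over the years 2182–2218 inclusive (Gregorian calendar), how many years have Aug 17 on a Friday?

5

Track Aug 17's weekday year by year (advancing +1, or +2 across a Feb 29):
  2182: Sat  2183: Sun (+1)  2184: Tue (+2)  2185: Wed (+1)  2186: Thu (+1)
  2187: Fri (+1) ✓  2188: Sun (+2)  2189: Mon (+1)  2190: Tue (+1)  2191: Wed (+1)
  2192: Fri (+2) ✓  2193: Sat (+1)  2194: Sun (+1)  2195: Mon (+1)  … (9 more years) …
  2205: Sat (+1)  2206: Sun (+1)  2207: Mon (+1)  2208: Wed (+2)  2209: Thu (+1)
  2210: Fri (+1) ✓  2211: Sat (+1)  2212: Mon (+2)  2213: Tue (+1)  2214: Wed (+1)
  2215: Thu (+1)  2216: Sat (+2)  2217: Sun (+1)  2218: Mon (+1)
Friday years: 2187, 2192, 2198, 2204, 2210 — 5 in total.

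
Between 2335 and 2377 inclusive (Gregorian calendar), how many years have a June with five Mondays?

12

June has 30 days; it has five Mondays when Monday falls among the first (month-length − 28) days — i.e. when June 1 is one of Monday/Sunday.
June 1 by year: 2335:Sat 2336:Mon✓ 2337:Tue 2338:Wed 2339:Thu 2340:Sat 2341:Sun✓ 2342:Mon✓ 2343:Tue 2344:Thu 2345:Fri 2346:Sat 2347:Sun✓ 2348:Tue 2349:Wed …(13 more)… 2363:Sat 2364:Mon✓ 2365:Tue 2366:Wed 2367:Thu 2368:Sat 2369:Sun✓ 2370:Mon✓ 2371:Tue 2372:Thu 2373:Fri 2374:Sat 2375:Sun✓ 2376:Tue 2377:Wed
Years with five Mondays: 2336, 2341, 2342, 2347, 2352, 2353, 2358, 2359, 2364, 2369, 2370, 2375 → 12.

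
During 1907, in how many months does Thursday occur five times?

A month of length L has five Thursdays iff its first Thursday is on day ≤ L−28 (so day 1–3 in a 31-day month, 1–2 in a 30-day month, day 1 in a leap February).
Checking each month of 1907: Jan starts Tue (31d) ✓; Feb starts Fri (28d); Mar starts Fri (31d); Apr starts Mon (30d); May starts Wed (31d) ✓; Jun starts Sat (30d); Jul starts Mon (31d); Aug starts Thu (31d) ✓; Sep starts Sun (30d); Oct starts Tue (31d) ✓; Nov starts Fri (30d); Dec starts Sun (31d).
Five-Thursday months: January, May, August, October → 4.

4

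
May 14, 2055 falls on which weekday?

Friday

January 1, 2055 is a Friday.
May 14 is day 134 of the year, i.e. 133 days after Jan 1.
133 mod 7 = 0, so advance 0 weekdays from Friday: Friday.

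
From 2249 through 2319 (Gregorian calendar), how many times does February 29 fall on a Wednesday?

Leap years in 2249–2319: 16 of them.
Feb 29 weekday advances by 5 (mod 7) from one leap year to the next four years later (or differs when a century non-leap intervenes).
Leap-day weekdays: 2252:Sun 2256:Fri 2260:Wed✓ 2264:Mon 2268:Sat 2272:Thu 2276:Tue 2280:Sun 2284:Fri 2288:Wed✓ 2292:Mon 2296:Sat 2304:Mon 2308:Sat 2312:Thu 2316:Tue
Wednesday: 2260, 2288 → 2.

2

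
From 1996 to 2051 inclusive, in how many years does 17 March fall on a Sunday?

8

Track 17 March's weekday year by year (advancing +1, or +2 across a Feb 29):
  1996: Sun ✓  1997: Mon (+1)  1998: Tue (+1)  1999: Wed (+1)  2000: Fri (+2)
  2001: Sat (+1)  2002: Sun (+1) ✓  2003: Mon (+1)  2004: Wed (+2)  2005: Thu (+1)
  2006: Fri (+1)  2007: Sat (+1)  2008: Mon (+2)  2009: Tue (+1)  … (28 more years) …
  2038: Wed (+1)  2039: Thu (+1)  2040: Sat (+2)  2041: Sun (+1) ✓  2042: Mon (+1)
  2043: Tue (+1)  2044: Thu (+2)  2045: Fri (+1)  2046: Sat (+1)  2047: Sun (+1) ✓
  2048: Tue (+2)  2049: Wed (+1)  2050: Thu (+1)  2051: Fri (+1)
Sunday years: 1996, 2002, 2013, 2019, 2024, 2030, 2041, 2047 — 8 in total.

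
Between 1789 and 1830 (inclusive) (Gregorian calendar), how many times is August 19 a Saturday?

Track August 19's weekday year by year (advancing +1, or +2 across a Feb 29):
  1789: Wed  1790: Thu (+1)  1791: Fri (+1)  1792: Sun (+2)  1793: Mon (+1)
  1794: Tue (+1)  1795: Wed (+1)  1796: Fri (+2)  1797: Sat (+1) ✓  1798: Sun (+1)
  1799: Mon (+1)  1800: Tue (+1)  1801: Wed (+1)  1802: Thu (+1)  … (14 more years) …
  1817: Tue (+1)  1818: Wed (+1)  1819: Thu (+1)  1820: Sat (+2) ✓  1821: Sun (+1)
  1822: Mon (+1)  1823: Tue (+1)  1824: Thu (+2)  1825: Fri (+1)  1826: Sat (+1) ✓
  1827: Sun (+1)  1828: Tue (+2)  1829: Wed (+1)  1830: Thu (+1)
Saturday years: 1797, 1809, 1815, 1820, 1826 — 5 in total.

5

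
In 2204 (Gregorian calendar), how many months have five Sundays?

5

A month of length L has five Sundays iff its first Sunday is on day ≤ L−28 (so day 1–3 in a 31-day month, 1–2 in a 30-day month, day 1 in a leap February).
Checking each month of 2204: Jan starts Sun (31d) ✓; Feb starts Wed (29d); Mar starts Thu (31d); Apr starts Sun (30d) ✓; May starts Tue (31d); Jun starts Fri (30d); Jul starts Sun (31d) ✓; Aug starts Wed (31d); Sep starts Sat (30d) ✓; Oct starts Mon (31d); Nov starts Thu (30d); Dec starts Sat (31d) ✓.
Five-Sunday months: January, April, July, September, December → 5.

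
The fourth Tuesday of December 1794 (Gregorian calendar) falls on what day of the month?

December 1, 1794 is a Monday, so the first Tuesday is the 2nd.
The fourth Tuesday is 2 + 21 = 23.

23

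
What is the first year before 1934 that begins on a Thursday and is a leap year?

Jan 1 advances by 2 weekdays after a leap year and by 1 after a common year.
1934: Jan 1 is Monday.
1933: Sunday
1932: Friday (leap)
1931: Thursday
1930: Wednesday
1929: Tuesday
1928: Sunday (leap)
1927: Saturday
1926: Friday
1925: Thursday
1924: Tuesday (leap)
1923: Monday
1922: Sunday
1921: Saturday
1920: Thursday (leap)
1920 begins on a Thursday and is a leap year.

1920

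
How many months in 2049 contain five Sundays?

4

A month of length L has five Sundays iff its first Sunday is on day ≤ L−28 (so day 1–3 in a 31-day month, 1–2 in a 30-day month, day 1 in a leap February).
Checking each month of 2049: Jan starts Fri (31d) ✓; Feb starts Mon (28d); Mar starts Mon (31d); Apr starts Thu (30d); May starts Sat (31d) ✓; Jun starts Tue (30d); Jul starts Thu (31d); Aug starts Sun (31d) ✓; Sep starts Wed (30d); Oct starts Fri (31d) ✓; Nov starts Mon (30d); Dec starts Wed (31d).
Five-Sunday months: January, May, August, October → 4.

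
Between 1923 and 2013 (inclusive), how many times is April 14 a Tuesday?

Track April 14's weekday year by year (advancing +1, or +2 across a Feb 29):
  1923: Sat  1924: Mon (+2)  1925: Tue (+1) ✓  1926: Wed (+1)  1927: Thu (+1)
  1928: Sat (+2)  1929: Sun (+1)  1930: Mon (+1)  1931: Tue (+1) ✓  1932: Thu (+2)
  1933: Fri (+1)  1934: Sat (+1)  1935: Sun (+1)  1936: Tue (+2) ✓  … (63 more years) …
  2000: Fri (+2)  2001: Sat (+1)  2002: Sun (+1)  2003: Mon (+1)  2004: Wed (+2)
  2005: Thu (+1)  2006: Fri (+1)  2007: Sat (+1)  2008: Mon (+2)  2009: Tue (+1) ✓
  2010: Wed (+1)  2011: Thu (+1)  2012: Sat (+2)  2013: Sun (+1)
Tuesday years: 1925, 1931, 1936, 1942, 1953, 1959, 1964, 1970, 1981, 1987, 1992, 1998, 2009 — 13 in total.

13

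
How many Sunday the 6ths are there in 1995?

1

Check the 6th of each month of 1995: Jan 6: Fri, Feb 6: Mon, Mar 6: Mon, Apr 6: Thu, May 6: Sat, Jun 6: Tue, Jul 6: Thu, Aug 6: Sun, Sep 6: Wed, Oct 6: Fri, Nov 6: Mon, Dec 6: Wed.
Sunday occurs in August — 1 month.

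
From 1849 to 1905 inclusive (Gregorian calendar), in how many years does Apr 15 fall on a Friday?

Track Apr 15's weekday year by year (advancing +1, or +2 across a Feb 29):
  1849: Sun  1850: Mon (+1)  1851: Tue (+1)  1852: Thu (+2)  1853: Fri (+1) ✓
  1854: Sat (+1)  1855: Sun (+1)  1856: Tue (+2)  1857: Wed (+1)  1858: Thu (+1)
  1859: Fri (+1) ✓  1860: Sun (+2)  1861: Mon (+1)  1862: Tue (+1)  … (29 more years) …
  1892: Fri (+2) ✓  1893: Sat (+1)  1894: Sun (+1)  1895: Mon (+1)  1896: Wed (+2)
  1897: Thu (+1)  1898: Fri (+1) ✓  1899: Sat (+1)  1900: Sun (+1)  1901: Mon (+1)
  1902: Tue (+1)  1903: Wed (+1)  1904: Fri (+2) ✓  1905: Sat (+1)
Friday years: 1853, 1859, 1864, 1870, 1881, 1887, 1892, 1898, 1904 — 9 in total.

9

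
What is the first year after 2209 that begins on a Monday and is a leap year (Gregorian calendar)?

2216

Jan 1 advances by 2 weekdays after a leap year and by 1 after a common year.
2209: Jan 1 is Sunday.
2210: Monday
2211: Tuesday
2212: Wednesday (leap)
2213: Friday
2214: Saturday
2215: Sunday
2216: Monday (leap)
2216 begins on a Monday and is a leap year.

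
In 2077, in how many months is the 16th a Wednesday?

1

Check the 16th of each month of 2077: Jan 16: Sat, Feb 16: Tue, Mar 16: Tue, Apr 16: Fri, May 16: Sun, Jun 16: Wed, Jul 16: Fri, Aug 16: Mon, Sep 16: Thu, Oct 16: Sat, Nov 16: Tue, Dec 16: Thu.
Wednesday occurs in June — 1 month.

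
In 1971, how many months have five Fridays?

A month of length L has five Fridays iff its first Friday is on day ≤ L−28 (so day 1–3 in a 31-day month, 1–2 in a 30-day month, day 1 in a leap February).
Checking each month of 1971: Jan starts Fri (31d) ✓; Feb starts Mon (28d); Mar starts Mon (31d); Apr starts Thu (30d) ✓; May starts Sat (31d); Jun starts Tue (30d); Jul starts Thu (31d) ✓; Aug starts Sun (31d); Sep starts Wed (30d); Oct starts Fri (31d) ✓; Nov starts Mon (30d); Dec starts Wed (31d) ✓.
Five-Friday months: January, April, July, October, December → 5.

5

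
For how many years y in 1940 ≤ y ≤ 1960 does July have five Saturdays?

8

July has 31 days; it has five Saturdays when Saturday falls among the first (month-length − 28) days — i.e. when July 1 is one of Saturday/Friday/Thursday.
July 1 by year: 1940:Mon 1941:Tue 1942:Wed 1943:Thu✓ 1944:Sat✓ 1945:Sun 1946:Mon 1947:Tue 1948:Thu✓ 1949:Fri✓ 1950:Sat✓ 1951:Sun 1952:Tue 1953:Wed 1954:Thu✓ 1955:Fri✓ 1956:Sun 1957:Mon 1958:Tue 1959:Wed 1960:Fri✓
Years with five Saturdays: 1943, 1944, 1948, 1949, 1950, 1954, 1955, 1960 → 8.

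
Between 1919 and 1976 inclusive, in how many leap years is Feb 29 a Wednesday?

Leap years in 1919–1976: 15 of them.
Feb 29 weekday advances by 5 (mod 7) from one leap year to the next four years later (or differs when a century non-leap intervenes).
Leap-day weekdays: 1920:Sun 1924:Fri 1928:Wed✓ 1932:Mon 1936:Sat 1940:Thu 1944:Tue 1948:Sun 1952:Fri 1956:Wed✓ 1960:Mon 1964:Sat 1968:Thu 1972:Tue 1976:Sun
Wednesday: 1928, 1956 → 2.

2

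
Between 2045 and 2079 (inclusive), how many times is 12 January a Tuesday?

5

Track 12 January's weekday year by year (advancing +1, or +2 across a Feb 29):
  2045: Thu  2046: Fri (+1)  2047: Sat (+1)  2048: Sun (+1)  2049: Tue (+2) ✓
  2050: Wed (+1)  2051: Thu (+1)  2052: Fri (+1)  2053: Sun (+2)  2054: Mon (+1)
  2055: Tue (+1) ✓  2056: Wed (+1)  2057: Fri (+2)  2058: Sat (+1)  … (7 more years) …
  2066: Tue (+1) ✓  2067: Wed (+1)  2068: Thu (+1)  2069: Sat (+2)  2070: Sun (+1)
  2071: Mon (+1)  2072: Tue (+1) ✓  2073: Thu (+2)  2074: Fri (+1)  2075: Sat (+1)
  2076: Sun (+1)  2077: Tue (+2) ✓  2078: Wed (+1)  2079: Thu (+1)
Tuesday years: 2049, 2055, 2066, 2072, 2077 — 5 in total.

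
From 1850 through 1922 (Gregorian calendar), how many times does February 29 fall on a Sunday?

3

Leap years in 1850–1922: 17 of them.
Feb 29 weekday advances by 5 (mod 7) from one leap year to the next four years later (or differs when a century non-leap intervenes).
Leap-day weekdays: 1852:Sun✓ 1856:Fri 1860:Wed 1864:Mon 1868:Sat 1872:Thu 1876:Tue 1880:Sun✓ 1884:Fri 1888:Wed 1892:Mon 1896:Sat 1904:Mon 1908:Sat 1912:Thu 1916:Tue 1920:Sun✓
Sunday: 1852, 1880, 1920 → 3.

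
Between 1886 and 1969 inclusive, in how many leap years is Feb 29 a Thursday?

3

Leap years in 1886–1969: 20 of them.
Feb 29 weekday advances by 5 (mod 7) from one leap year to the next four years later (or differs when a century non-leap intervenes).
Leap-day weekdays: 1888:Wed 1892:Mon 1896:Sat 1904:Mon 1908:Sat 1912:Thu✓ 1916:Tue 1920:Sun 1924:Fri 1928:Wed 1932:Mon 1936:Sat 1940:Thu✓ 1944:Tue 1948:Sun 1952:Fri 1956:Wed 1960:Mon 1964:Sat 1968:Thu✓
Thursday: 1912, 1940, 1968 → 3.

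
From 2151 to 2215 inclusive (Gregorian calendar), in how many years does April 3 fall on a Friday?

Track April 3's weekday year by year (advancing +1, or +2 across a Feb 29):
  2151: Sat  2152: Mon (+2)  2153: Tue (+1)  2154: Wed (+1)  2155: Thu (+1)
  2156: Sat (+2)  2157: Sun (+1)  2158: Mon (+1)  2159: Tue (+1)  2160: Thu (+2)
  2161: Fri (+1) ✓  2162: Sat (+1)  2163: Sun (+1)  2164: Tue (+2)  … (37 more years) …
  2202: Sat (+1)  2203: Sun (+1)  2204: Tue (+2)  2205: Wed (+1)  2206: Thu (+1)
  2207: Fri (+1) ✓  2208: Sun (+2)  2209: Mon (+1)  2210: Tue (+1)  2211: Wed (+1)
  2212: Fri (+2) ✓  2213: Sat (+1)  2214: Sun (+1)  2215: Mon (+1)
Friday years: 2161, 2167, 2172, 2178, 2189, 2195, 2201, 2207, 2212 — 9 in total.

9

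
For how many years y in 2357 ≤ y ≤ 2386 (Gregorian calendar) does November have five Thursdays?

November has 30 days; it has five Thursdays when Thursday falls among the first (month-length − 28) days — i.e. when November 1 is one of Thursday/Wednesday.
November 1 by year: 2357:Fri 2358:Sat 2359:Sun 2360:Tue 2361:Wed✓ 2362:Thu✓ 2363:Fri 2364:Sun 2365:Mon 2366:Tue 2367:Wed✓ 2368:Fri 2369:Sat 2370:Sun 2371:Mon 2372:Wed✓ 2373:Thu✓ 2374:Fri 2375:Sat 2376:Mon 2377:Tue 2378:Wed✓ 2379:Thu✓ 2380:Sat 2381:Sun 2382:Mon 2383:Tue 2384:Thu✓ 2385:Fri 2386:Sat
Years with five Thursdays: 2361, 2362, 2367, 2372, 2373, 2378, 2379, 2384 → 8.

8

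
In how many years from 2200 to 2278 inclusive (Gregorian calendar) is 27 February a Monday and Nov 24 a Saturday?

Check each year's weekday for 27 February and Nov 24:
  2200: Thu/Mon  2201: Fri/Tue  2202: Sat/Wed  2203: Sun/Thu  2204: Mon/Sat ✓  2205: Wed/Sun  2206: Thu/Mon  2207: Fri/Tue  2208: Sat/Thu  2209: Mon/Fri  2210: Tue/Sat  2211: Wed/Sun  2212: Thu/Tue  2213: Sat/Wed  …(51 more)…  2265: Mon/Fri  2266: Tue/Sat  2267: Wed/Sun  2268: Thu/Tue  2269: Sat/Wed  2270: Sun/Thu  2271: Mon/Fri  2272: Tue/Sun  2273: Thu/Mon  2274: Fri/Tue  2275: Sat/Wed  2276: Sun/Fri  2277: Tue/Sat  2278: Wed/Sun
Both conditions hold in: 2204, 2232, 2260 — 3.

3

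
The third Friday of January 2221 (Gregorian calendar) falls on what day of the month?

19

January 1, 2221 is a Monday, so the first Friday is the 5th.
The third Friday is 5 + 14 = 19.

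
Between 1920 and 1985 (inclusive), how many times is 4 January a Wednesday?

10

Track 4 January's weekday year by year (advancing +1, or +2 across a Feb 29):
  1920: Sun  1921: Tue (+2)  1922: Wed (+1) ✓  1923: Thu (+1)  1924: Fri (+1)
  1925: Sun (+2)  1926: Mon (+1)  1927: Tue (+1)  1928: Wed (+1) ✓  1929: Fri (+2)
  1930: Sat (+1)  1931: Sun (+1)  1932: Mon (+1)  1933: Wed (+2) ✓  … (38 more years) …
  1972: Tue (+1)  1973: Thu (+2)  1974: Fri (+1)  1975: Sat (+1)  1976: Sun (+1)
  1977: Tue (+2)  1978: Wed (+1) ✓  1979: Thu (+1)  1980: Fri (+1)  1981: Sun (+2)
  1982: Mon (+1)  1983: Tue (+1)  1984: Wed (+1) ✓  1985: Fri (+2)
Wednesday years: 1922, 1928, 1933, 1939, 1950, 1956, 1961, 1967, 1978, 1984 — 10 in total.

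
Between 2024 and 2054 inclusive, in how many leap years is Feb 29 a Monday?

Leap years in 2024–2054: 8 of them.
Feb 29 weekday advances by 5 (mod 7) from one leap year to the next four years later (or differs when a century non-leap intervenes).
Leap-day weekdays: 2024:Thu 2028:Tue 2032:Sun 2036:Fri 2040:Wed 2044:Mon✓ 2048:Sat 2052:Thu
Monday: 2044 → 1.

1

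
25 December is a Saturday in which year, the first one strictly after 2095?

From one year to the next, a fixed date's weekday advances by 1, or by 2 when a Feb 29 lies between the two dates.
2095: December 25 is Sunday.
2096: Tuesday (+2)
2097: Wednesday (+1)
2098: Thursday (+1)
2099: Friday (+1)
2100: Saturday (+1)
25 December falls on a Saturday in 2100.

2100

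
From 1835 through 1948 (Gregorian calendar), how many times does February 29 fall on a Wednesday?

3

Leap years in 1835–1948: 28 of them.
Feb 29 weekday advances by 5 (mod 7) from one leap year to the next four years later (or differs when a century non-leap intervenes).
Leap-day weekdays: 1836:Mon 1840:Sat 1844:Thu 1848:Tue 1852:Sun 1856:Fri 1860:Wed✓ 1864:Mon 1868:Sat 1872:Thu 1876:Tue 1880:Sun 1884:Fri 1888:Wed✓ 1892:Mon 1896:Sat 1904:Mon 1908:Sat 1912:Thu 1916:Tue 1920:Sun 1924:Fri 1928:Wed✓ 1932:Mon 1936:Sat 1940:Thu 1944:Tue 1948:Sun
Wednesday: 1860, 1888, 1928 → 3.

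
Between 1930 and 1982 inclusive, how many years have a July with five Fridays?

July has 31 days; it has five Fridays when Friday falls among the first (month-length − 28) days — i.e. when July 1 is one of Friday/Thursday/Wednesday.
July 1 by year: 1930:Tue 1931:Wed✓ 1932:Fri✓ 1933:Sat 1934:Sun 1935:Mon 1936:Wed✓ 1937:Thu✓ 1938:Fri✓ 1939:Sat 1940:Mon 1941:Tue 1942:Wed✓ 1943:Thu✓ 1944:Sat …(23 more)… 1968:Mon 1969:Tue 1970:Wed✓ 1971:Thu✓ 1972:Sat 1973:Sun 1974:Mon 1975:Tue 1976:Thu✓ 1977:Fri✓ 1978:Sat 1979:Sun 1980:Tue 1981:Wed✓ 1982:Thu✓
Years with five Fridays: 1931, 1932, 1936, 1937, 1938, 1942, 1943, 1948, 1949, 1953, 1954, 1955, 1959, 1960, 1964, 1965, 1966, 1970, 1971, 1976, 1977, 1981, 1982 → 23.

23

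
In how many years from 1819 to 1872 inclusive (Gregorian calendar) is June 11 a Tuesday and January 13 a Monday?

Check each year's weekday for June 11 and January 13:
  1819: Fri/Wed  1820: Sun/Thu  1821: Mon/Sat  1822: Tue/Sun  1823: Wed/Mon  1824: Fri/Tue  1825: Sat/Thu  1826: Sun/Fri  1827: Mon/Sat  1828: Wed/Sun  1829: Thu/Tue  1830: Fri/Wed  1831: Sat/Thu  1832: Mon/Fri  …(26 more)…  1859: Sat/Thu  1860: Mon/Fri  1861: Tue/Sun  1862: Wed/Mon  1863: Thu/Tue  1864: Sat/Wed  1865: Sun/Fri  1866: Mon/Sat  1867: Tue/Sun  1868: Thu/Mon  1869: Fri/Wed  1870: Sat/Thu  1871: Sun/Fri  1872: Tue/Sat
Both conditions hold in: no year — 0.

0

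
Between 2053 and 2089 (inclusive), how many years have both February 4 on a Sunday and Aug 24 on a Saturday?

1

Check each year's weekday for February 4 and Aug 24:
  2053: Tue/Sun  2054: Wed/Mon  2055: Thu/Tue  2056: Fri/Thu  2057: Sun/Fri  2058: Mon/Sat  2059: Tue/Sun  2060: Wed/Tue  2061: Fri/Wed  2062: Sat/Thu  2063: Sun/Fri  2064: Mon/Sun  2065: Wed/Mon  2066: Thu/Tue  …(9 more)…  2076: Tue/Mon  2077: Thu/Tue  2078: Fri/Wed  2079: Sat/Thu  2080: Sun/Sat ✓  2081: Tue/Sun  2082: Wed/Mon  2083: Thu/Tue  2084: Fri/Thu  2085: Sun/Fri  2086: Mon/Sat  2087: Tue/Sun  2088: Wed/Tue  2089: Fri/Wed
Both conditions hold in: 2080 — 1.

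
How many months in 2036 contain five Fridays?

4

A month of length L has five Fridays iff its first Friday is on day ≤ L−28 (so day 1–3 in a 31-day month, 1–2 in a 30-day month, day 1 in a leap February).
Checking each month of 2036: Jan starts Tue (31d); Feb starts Fri (29d) ✓; Mar starts Sat (31d); Apr starts Tue (30d); May starts Thu (31d) ✓; Jun starts Sun (30d); Jul starts Tue (31d); Aug starts Fri (31d) ✓; Sep starts Mon (30d); Oct starts Wed (31d) ✓; Nov starts Sat (30d); Dec starts Mon (31d).
Five-Friday months: February, May, August, October → 4.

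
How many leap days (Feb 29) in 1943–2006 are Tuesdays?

3

Leap years in 1943–2006: 16 of them.
Feb 29 weekday advances by 5 (mod 7) from one leap year to the next four years later (or differs when a century non-leap intervenes).
Leap-day weekdays: 1944:Tue✓ 1948:Sun 1952:Fri 1956:Wed 1960:Mon 1964:Sat 1968:Thu 1972:Tue✓ 1976:Sun 1980:Fri 1984:Wed 1988:Mon 1992:Sat 1996:Thu 2000:Tue✓ 2004:Sun
Tuesday: 1944, 1972, 2000 → 3.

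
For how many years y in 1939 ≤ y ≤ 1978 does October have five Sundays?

October has 31 days; it has five Sundays when Sunday falls among the first (month-length − 28) days — i.e. when October 1 is one of Sunday/Saturday/Friday.
October 1 by year: 1939:Sun✓ 1940:Tue 1941:Wed 1942:Thu 1943:Fri✓ 1944:Sun✓ 1945:Mon 1946:Tue 1947:Wed 1948:Fri✓ 1949:Sat✓ 1950:Sun✓ 1951:Mon 1952:Wed 1953:Thu …(10 more)… 1964:Thu 1965:Fri✓ 1966:Sat✓ 1967:Sun✓ 1968:Tue 1969:Wed 1970:Thu 1971:Fri✓ 1972:Sun✓ 1973:Mon 1974:Tue 1975:Wed 1976:Fri✓ 1977:Sat✓ 1978:Sun✓
Years with five Sundays: 1939, 1943, 1944, 1948, 1949, 1950, 1954, 1955, 1960, 1961, 1965, 1966, 1967, 1971, 1972, 1976, 1977, 1978 → 18.

18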